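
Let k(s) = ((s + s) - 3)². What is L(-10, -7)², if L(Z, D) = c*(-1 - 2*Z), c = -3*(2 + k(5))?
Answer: 8450649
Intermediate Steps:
k(s) = (-3 + 2*s)² (k(s) = (2*s - 3)² = (-3 + 2*s)²)
c = -153 (c = -3*(2 + (-3 + 2*5)²) = -3*(2 + (-3 + 10)²) = -3*(2 + 7²) = -3*(2 + 49) = -3*51 = -153)
L(Z, D) = 153 + 306*Z (L(Z, D) = -153*(-1 - 2*Z) = 153 + 306*Z)
L(-10, -7)² = (153 + 306*(-10))² = (153 - 3060)² = (-2907)² = 8450649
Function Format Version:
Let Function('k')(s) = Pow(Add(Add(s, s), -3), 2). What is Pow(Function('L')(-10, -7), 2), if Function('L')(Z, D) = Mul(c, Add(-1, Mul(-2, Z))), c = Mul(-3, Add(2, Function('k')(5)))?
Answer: 8450649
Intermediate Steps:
Function('k')(s) = Pow(Add(-3, Mul(2, s)), 2) (Function('k')(s) = Pow(Add(Mul(2, s), -3), 2) = Pow(Add(-3, Mul(2, s)), 2))
c = -153 (c = Mul(-3, Add(2, Pow(Add(-3, Mul(2, 5)), 2))) = Mul(-3, Add(2, Pow(Add(-3, 10), 2))) = Mul(-3, Add(2, Pow(7, 2))) = Mul(-3, Add(2, 49)) = Mul(-3, 51) = -153)
Function('L')(Z, D) = Add(153, Mul(306, Z)) (Function('L')(Z, D) = Mul(-153, Add(-1, Mul(-2, Z))) = Add(153, Mul(306, Z)))
Pow(Function('L')(-10, -7), 2) = Pow(Add(153, Mul(306, -10)), 2) = Pow(Add(153, -3060), 2) = Pow(-2907, 2) = 8450649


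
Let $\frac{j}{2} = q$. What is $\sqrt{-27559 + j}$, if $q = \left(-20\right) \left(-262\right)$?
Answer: $i \sqrt{17079} \approx 130.69 i$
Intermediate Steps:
$q = 5240$
$j = 10480$ ($j = 2 \cdot 5240 = 10480$)
$\sqrt{-27559 + j} = \sqrt{-27559 + 10480} = \sqrt{-17079} = i \sqrt{17079}$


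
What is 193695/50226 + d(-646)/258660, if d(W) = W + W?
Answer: 4169688059/1082621430 ≈ 3.8515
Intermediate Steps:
d(W) = 2*W
193695/50226 + d(-646)/258660 = 193695/50226 + (2*(-646))/258660 = 193695*(1/50226) - 1292*1/258660 = 64565/16742 - 323/64665 = 4169688059/1082621430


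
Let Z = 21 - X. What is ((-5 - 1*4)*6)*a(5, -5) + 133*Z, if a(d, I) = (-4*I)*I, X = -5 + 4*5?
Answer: 6198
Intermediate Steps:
X = 15 (X = -5 + 20 = 15)
Z = 6 (Z = 21 - 1*15 = 21 - 15 = 6)
a(d, I) = -4*I**2
((-5 - 1*4)*6)*a(5, -5) + 133*Z = ((-5 - 1*4)*6)*(-4*(-5)**2) + 133*6 = ((-5 - 4)*6)*(-4*25) + 798 = -9*6*(-100) + 798 = -54*(-100) + 798 = 5400 + 798 = 6198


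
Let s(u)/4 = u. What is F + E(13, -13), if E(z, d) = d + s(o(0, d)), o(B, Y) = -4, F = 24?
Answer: -5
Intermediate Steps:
s(u) = 4*u
E(z, d) = -16 + d (E(z, d) = d + 4*(-4) = d - 16 = -16 + d)
F + E(13, -13) = 24 + (-16 - 13) = 24 - 29 = -5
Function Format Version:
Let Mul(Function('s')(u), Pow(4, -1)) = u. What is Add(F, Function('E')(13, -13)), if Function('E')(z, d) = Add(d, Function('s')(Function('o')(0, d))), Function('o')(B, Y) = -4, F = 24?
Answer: -5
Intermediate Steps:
Function('s')(u) = Mul(4, u)
Function('E')(z, d) = Add(-16, d) (Function('E')(z, d) = Add(d, Mul(4, -4)) = Add(d, -16) = Add(-16, d))
Add(F, Function('E')(13, -13)) = Add(24, Add(-16, -13)) = Add(24, -29) = -5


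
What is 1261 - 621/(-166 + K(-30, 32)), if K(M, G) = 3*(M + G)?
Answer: 202381/160 ≈ 1264.9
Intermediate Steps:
K(M, G) = 3*G + 3*M (K(M, G) = 3*(G + M) = 3*G + 3*M)
1261 - 621/(-166 + K(-30, 32)) = 1261 - 621/(-166 + (3*32 + 3*(-30))) = 1261 - 621/(-166 + (96 - 90)) = 1261 - 621/(-166 + 6) = 1261 - 621/(-160) = 1261 - 1/160*(-621) = 1261 + 621/160 = 202381/160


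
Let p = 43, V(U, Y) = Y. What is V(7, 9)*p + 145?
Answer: 532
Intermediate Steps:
V(7, 9)*p + 145 = 9*43 + 145 = 387 + 145 = 532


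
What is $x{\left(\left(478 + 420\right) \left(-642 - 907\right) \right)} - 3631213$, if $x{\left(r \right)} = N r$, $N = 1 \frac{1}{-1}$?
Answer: $-2240211$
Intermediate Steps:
$N = -1$ ($N = 1 \left(-1\right) = -1$)
$x{\left(r \right)} = - r$
$x{\left(\left(478 + 420\right) \left(-642 - 907\right) \right)} - 3631213 = - \left(478 + 420\right) \left(-642 - 907\right) - 3631213 = - 898 \left(-1549\right) - 3631213 = \left(-1\right) \left(-1391002\right) - 3631213 = 1391002 - 3631213 = -2240211$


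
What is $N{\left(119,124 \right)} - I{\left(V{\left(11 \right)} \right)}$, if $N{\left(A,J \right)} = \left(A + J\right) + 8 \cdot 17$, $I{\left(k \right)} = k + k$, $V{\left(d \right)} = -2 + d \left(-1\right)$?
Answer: $405$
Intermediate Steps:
$V{\left(d \right)} = -2 - d$
$I{\left(k \right)} = 2 k$
$N{\left(A,J \right)} = 136 + A + J$ ($N{\left(A,J \right)} = \left(A + J\right) + 136 = 136 + A + J$)
$N{\left(119,124 \right)} - I{\left(V{\left(11 \right)} \right)} = \left(136 + 119 + 124\right) - 2 \left(-2 - 11\right) = 379 - 2 \left(-2 - 11\right) = 379 - 2 \left(-13\right) = 379 - -26 = 379 + 26 = 405$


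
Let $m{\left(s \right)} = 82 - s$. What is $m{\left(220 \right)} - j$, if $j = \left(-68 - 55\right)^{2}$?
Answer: $-15267$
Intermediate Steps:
$j = 15129$ ($j = \left(-123\right)^{2} = 15129$)
$m{\left(220 \right)} - j = \left(82 - 220\right) - 15129 = -138 - 15129 = -15267$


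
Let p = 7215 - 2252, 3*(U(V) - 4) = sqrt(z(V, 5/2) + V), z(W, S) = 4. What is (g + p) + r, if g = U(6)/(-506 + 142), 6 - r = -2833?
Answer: 709981/91 - sqrt(10)/1092 ≈ 7802.0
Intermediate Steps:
U(V) = 4 + sqrt(4 + V)/3
r = 2839 (r = 6 - 1*(-2833) = 6 + 2833 = 2839)
g = -1/91 - sqrt(10)/1092 (g = (4 + sqrt(4 + 6)/3)/(-506 + 142) = (4 + sqrt(10)/3)/(-364) = (4 + sqrt(10)/3)*(-1/364) = -1/91 - sqrt(10)/1092 ≈ -0.013885)
p = 4963
(g + p) + r = ((-1/91 - sqrt(10)/1092) + 4963) + 2839 = (451632/91 - sqrt(10)/1092) + 2839 = 709981/91 - sqrt(10)/1092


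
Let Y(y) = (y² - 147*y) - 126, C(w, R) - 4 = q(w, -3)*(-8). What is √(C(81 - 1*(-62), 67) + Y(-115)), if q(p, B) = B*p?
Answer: 4*√2090 ≈ 182.87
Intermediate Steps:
C(w, R) = 4 + 24*w (C(w, R) = 4 - 3*w*(-8) = 4 + 24*w)
Y(y) = -126 + y² - 147*y
√(C(81 - 1*(-62), 67) + Y(-115)) = √((4 + 24*(81 - 1*(-62))) + (-126 + (-115)² - 147*(-115))) = √((4 + 24*(81 + 62)) + (-126 + 13225 + 16905)) = √((4 + 24*143) + 30004) = √((4 + 3432) + 30004) = √(3436 + 30004) = √33440 = 4*√2090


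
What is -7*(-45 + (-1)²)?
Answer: 308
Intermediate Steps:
-7*(-45 + (-1)²) = -7*(-45 + 1) = -7*(-44) = 308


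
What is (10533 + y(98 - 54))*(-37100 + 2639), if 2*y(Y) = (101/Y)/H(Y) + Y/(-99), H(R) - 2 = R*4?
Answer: -5685566422081/15664 ≈ -3.6297e+8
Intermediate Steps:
H(R) = 2 + 4*R (H(R) = 2 + R*4 = 2 + 4*R)
y(Y) = -Y/198 + 101/(2*Y*(2 + 4*Y)) (y(Y) = ((101/Y)/(2 + 4*Y) + Y/(-99))/2 = (101/(Y*(2 + 4*Y)) + Y*(-1/99))/2 = (101/(Y*(2 + 4*Y)) - Y/99)/2 = (-Y/99 + 101/(Y*(2 + 4*Y)))/2 = -Y/198 + 101/(2*Y*(2 + 4*Y)))
(10533 + y(98 - 54))*(-37100 + 2639) = (10533 + (9999 - 4*(98 - 54)³ - 2*(98 - 54)²)/(396*(98 - 54)*(1 + 2*(98 - 54))))*(-37100 + 2639) = (10533 + (1/396)*(9999 - 4*44³ - 2*44²)/(44*(1 + 2*44)))*(-34461) = (10533 + (1/396)*(1/44)*(9999 - 4*85184 - 2*1936)/(1 + 88))*(-34461) = (10533 + (1/396)*(1/44)*(9999 - 340736 - 3872)/89)*(-34461) = (10533 + (1/396)*(1/44)*(1/89)*(-334609))*(-34461) = (10533 - 30419/140976)*(-34461) = (1484869789/140976)*(-34461) = -5685566422081/15664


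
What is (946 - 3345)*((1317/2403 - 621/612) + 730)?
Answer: -95327198977/54468 ≈ -1.7502e+6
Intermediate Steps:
(946 - 3345)*((1317/2403 - 621/612) + 730) = -2399*((1317*(1/2403) - 621*1/612) + 730) = -2399*((439/801 - 69/68) + 730) = -2399*(-25417/54468 + 730) = -2399*39736223/54468 = -95327198977/54468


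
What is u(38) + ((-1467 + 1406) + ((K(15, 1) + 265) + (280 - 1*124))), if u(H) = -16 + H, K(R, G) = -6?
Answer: 376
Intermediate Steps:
u(38) + ((-1467 + 1406) + ((K(15, 1) + 265) + (280 - 1*124))) = (-16 + 38) + ((-1467 + 1406) + ((-6 + 265) + (280 - 1*124))) = 22 + (-61 + (259 + (280 - 124))) = 22 + (-61 + (259 + 156)) = 22 + (-61 + 415) = 22 + 354 = 376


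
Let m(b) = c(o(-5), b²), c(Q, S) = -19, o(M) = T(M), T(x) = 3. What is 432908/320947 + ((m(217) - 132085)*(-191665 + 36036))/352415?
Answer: 942652918785396/16158076715 ≈ 58339.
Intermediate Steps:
o(M) = 3
m(b) = -19
432908/320947 + ((m(217) - 132085)*(-191665 + 36036))/352415 = 432908/320947 + ((-19 - 132085)*(-191665 + 36036))/352415 = 432908*(1/320947) - 132104*(-155629)*(1/352415) = 432908/320947 + 20559213416*(1/352415) = 432908/320947 + 2937030488/50345 = 942652918785396/16158076715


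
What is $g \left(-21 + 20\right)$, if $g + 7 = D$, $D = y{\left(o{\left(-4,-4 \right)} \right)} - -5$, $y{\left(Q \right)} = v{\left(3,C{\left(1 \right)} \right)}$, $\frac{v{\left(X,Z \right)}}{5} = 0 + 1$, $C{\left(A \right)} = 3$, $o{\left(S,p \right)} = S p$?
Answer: $-3$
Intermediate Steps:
$v{\left(X,Z \right)} = 5$ ($v{\left(X,Z \right)} = 5 \left(0 + 1\right) = 5 \cdot 1 = 5$)
$y{\left(Q \right)} = 5$
$D = 10$ ($D = 5 - -5 = 5 + 5 = 10$)
$g = 3$ ($g = -7 + 10 = 3$)
$g \left(-21 + 20\right) = 3 \left(-21 + 20\right) = 3 \left(-1\right) = -3$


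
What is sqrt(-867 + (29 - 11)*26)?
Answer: I*sqrt(399) ≈ 19.975*I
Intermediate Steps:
sqrt(-867 + (29 - 11)*26) = sqrt(-867 + 18*26) = sqrt(-867 + 468) = sqrt(-399) = I*sqrt(399)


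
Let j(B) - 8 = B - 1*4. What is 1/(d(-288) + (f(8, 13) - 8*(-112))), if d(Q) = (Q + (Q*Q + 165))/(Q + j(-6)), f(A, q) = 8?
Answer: 290/179339 ≈ 0.0016170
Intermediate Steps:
j(B) = 4 + B (j(B) = 8 + (B - 1*4) = 8 + (B - 4) = 8 + (-4 + B) = 4 + B)
d(Q) = (165 + Q + Q²)/(-2 + Q) (d(Q) = (Q + (Q*Q + 165))/(Q + (4 - 6)) = (Q + (Q² + 165))/(Q - 2) = (Q + (165 + Q²))/(-2 + Q) = (165 + Q + Q²)/(-2 + Q))
1/(d(-288) + (f(8, 13) - 8*(-112))) = 1/((165 - 288 + (-288)²)/(-2 - 288) + (8 - 8*(-112))) = 1/((165 - 288 + 82944)/(-290) + (8 + 896)) = 1/(-1/290*82821 + 904) = 1/(-82821/290 + 904) = 1/(179339/290) = 290/179339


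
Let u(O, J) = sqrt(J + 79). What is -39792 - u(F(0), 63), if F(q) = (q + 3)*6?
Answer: -39792 - sqrt(142) ≈ -39804.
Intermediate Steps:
F(q) = 18 + 6*q (F(q) = (3 + q)*6 = 18 + 6*q)
u(O, J) = sqrt(79 + J)
-39792 - u(F(0), 63) = -39792 - sqrt(79 + 63) = -39792 - sqrt(142)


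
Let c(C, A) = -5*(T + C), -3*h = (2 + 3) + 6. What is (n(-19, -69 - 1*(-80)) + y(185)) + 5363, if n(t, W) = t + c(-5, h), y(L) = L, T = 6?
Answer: 5524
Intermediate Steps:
h = -11/3 (h = -((2 + 3) + 6)/3 = -(5 + 6)/3 = -1/3*11 = -11/3 ≈ -3.6667)
c(C, A) = -30 - 5*C (c(C, A) = -5*(6 + C) = -30 - 5*C)
n(t, W) = -5 + t (n(t, W) = t + (-30 - 5*(-5)) = t + (-30 + 25) = t - 5 = -5 + t)
(n(-19, -69 - 1*(-80)) + y(185)) + 5363 = ((-5 - 19) + 185) + 5363 = (-24 + 185) + 5363 = 161 + 5363 = 5524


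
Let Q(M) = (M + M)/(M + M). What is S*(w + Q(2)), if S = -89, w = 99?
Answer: -8900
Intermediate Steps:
Q(M) = 1 (Q(M) = (2*M)/((2*M)) = (2*M)*(1/(2*M)) = 1)
S*(w + Q(2)) = -89*(99 + 1) = -89*100 = -8900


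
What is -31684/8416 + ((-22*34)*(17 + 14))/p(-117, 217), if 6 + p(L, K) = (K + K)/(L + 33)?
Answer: 292194605/140968 ≈ 2072.8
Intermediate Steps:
p(L, K) = -6 + 2*K/(33 + L) (p(L, K) = -6 + (K + K)/(L + 33) = -6 + (2*K)/(33 + L) = -6 + 2*K/(33 + L))
-31684/8416 + ((-22*34)*(17 + 14))/p(-117, 217) = -31684/8416 + ((-22*34)*(17 + 14))/((2*(-99 + 217 - 3*(-117))/(33 - 117))) = -31684*1/8416 + (-748*31)/((2*(-99 + 217 + 351)/(-84))) = -7921/2104 - 23188/(2*(-1/84)*469) = -7921/2104 - 23188/(-67/6) = -7921/2104 - 23188*(-6/67) = -7921/2104 + 139128/67 = 292194605/140968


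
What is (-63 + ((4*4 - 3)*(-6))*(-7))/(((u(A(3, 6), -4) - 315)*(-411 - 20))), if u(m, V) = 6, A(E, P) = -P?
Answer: 161/44393 ≈ 0.0036267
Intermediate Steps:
(-63 + ((4*4 - 3)*(-6))*(-7))/(((u(A(3, 6), -4) - 315)*(-411 - 20))) = (-63 + ((4*4 - 3)*(-6))*(-7))/(((6 - 315)*(-411 - 20))) = (-63 + ((16 - 3)*(-6))*(-7))/((-309*(-431))) = (-63 + (13*(-6))*(-7))/133179 = (-63 - 78*(-7))*(1/133179) = (-63 + 546)*(1/133179) = 483*(1/133179) = 161/44393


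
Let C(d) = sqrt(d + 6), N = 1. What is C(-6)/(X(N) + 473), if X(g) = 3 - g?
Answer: 0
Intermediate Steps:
C(d) = sqrt(6 + d)
C(-6)/(X(N) + 473) = sqrt(6 - 6)/((3 - 1*1) + 473) = sqrt(0)/((3 - 1) + 473) = 0/(2 + 473) = 0/475 = 0*(1/475) = 0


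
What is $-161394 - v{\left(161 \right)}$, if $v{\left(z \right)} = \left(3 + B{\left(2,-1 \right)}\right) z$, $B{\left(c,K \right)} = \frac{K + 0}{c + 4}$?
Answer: $- \frac{971101}{6} \approx -1.6185 \cdot 10^{5}$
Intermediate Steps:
$B{\left(c,K \right)} = \frac{K}{4 + c}$
$v{\left(z \right)} = \frac{17 z}{6}$ ($v{\left(z \right)} = \left(3 - \frac{1}{4 + 2}\right) z = \left(3 - \frac{1}{6}\right) z = \frac{17 z}{6}$)
$-161394 - v{\left(161 \right)} = -161394 - \frac{17}{6} \cdot 161 = -161394 - \frac{2737}{6} = - \frac{971101}{6}$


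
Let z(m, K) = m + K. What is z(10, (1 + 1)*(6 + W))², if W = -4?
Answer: 196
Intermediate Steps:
z(m, K) = K + m
z(10, (1 + 1)*(6 + W))² = ((1 + 1)*(6 - 4) + 10)² = (2*2 + 10)² = (4 + 10)² = 14² = 196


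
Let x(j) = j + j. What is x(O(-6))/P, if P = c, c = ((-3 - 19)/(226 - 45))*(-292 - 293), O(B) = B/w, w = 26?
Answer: -181/27885 ≈ -0.0064909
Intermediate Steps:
O(B) = B/26
x(j) = 2*j
c = 12870/181 (c = -22/181*(-585) = 12870/181 ≈ 71.105)
P = 12870/181 ≈ 71.105
x(O(-6))/P = (2*((1/26)*(-6)))/(12870/181) = (2*(-3/13))*(181/12870) = -6/13*181/12870 = -181/27885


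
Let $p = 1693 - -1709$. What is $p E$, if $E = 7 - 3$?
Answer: $13608$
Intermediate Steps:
$p = 3402$ ($p = 1693 + 1709 = 3402$)
$E = 4$
$p E = 3402 \cdot 4 = 13608$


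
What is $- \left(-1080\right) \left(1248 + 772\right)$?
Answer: $2181600$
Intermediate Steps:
$- \left(-1080\right) \left(1248 + 772\right) = - \left(-1080\right) 2020 = \left(-1\right) \left(-2181600\right) = 2181600$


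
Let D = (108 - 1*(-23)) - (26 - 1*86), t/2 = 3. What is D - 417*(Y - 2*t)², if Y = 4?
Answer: -26497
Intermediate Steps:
t = 6 (t = 2*3 = 6)
D = 191 (D = (108 + 23) - (26 - 86) = 131 - 1*(-60) = 131 + 60 = 191)
D - 417*(Y - 2*t)² = 191 - 417*(4 - 2*6)² = 191 - 417*(4 - 12)² = 191 - 417*(-8)² = 191 - 417*64 = 191 - 26688 = -26497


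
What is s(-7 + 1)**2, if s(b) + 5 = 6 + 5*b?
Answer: 841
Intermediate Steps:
s(b) = 1 + 5*b (s(b) = -5 + (6 + 5*b) = 1 + 5*b)
s(-7 + 1)**2 = (1 + 5*(-7 + 1))**2 = (1 + 5*(-6))**2 = (1 - 30)**2 = (-29)**2 = 841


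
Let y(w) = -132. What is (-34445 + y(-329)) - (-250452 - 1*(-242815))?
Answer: -26940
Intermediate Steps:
(-34445 + y(-329)) - (-250452 - 1*(-242815)) = (-34445 - 132) - (-250452 - 1*(-242815)) = -34577 - (-250452 + 242815) = -34577 - 1*(-7637) = -34577 + 7637 = -26940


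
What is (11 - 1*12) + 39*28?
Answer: 1091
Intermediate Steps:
(11 - 1*12) + 39*28 = (11 - 12) + 1092 = -1 + 1092 = 1091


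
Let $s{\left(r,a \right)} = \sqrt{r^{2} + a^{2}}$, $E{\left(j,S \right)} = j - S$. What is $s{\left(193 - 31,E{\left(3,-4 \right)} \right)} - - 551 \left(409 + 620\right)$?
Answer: $566979 + \sqrt{26293} \approx 5.6714 \cdot 10^{5}$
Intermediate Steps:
$s{\left(r,a \right)} = \sqrt{a^{2} + r^{2}}$
$s{\left(193 - 31,E{\left(3,-4 \right)} \right)} - - 551 \left(409 + 620\right) = \sqrt{\left(3 - -4\right)^{2} + \left(193 - 31\right)^{2}} - - 551 \left(409 + 620\right) = \sqrt{\left(3 + 4\right)^{2} + 162^{2}} - \left(-551\right) 1029 = \sqrt{7^{2} + 26244} - -566979 = \sqrt{49 + 26244} + 566979 = \sqrt{26293} + 566979 = 566979 + \sqrt{26293}$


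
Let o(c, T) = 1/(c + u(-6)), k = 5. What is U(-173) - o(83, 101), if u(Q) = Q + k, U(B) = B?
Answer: -14187/82 ≈ -173.01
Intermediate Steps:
u(Q) = 5 + Q (u(Q) = Q + 5 = 5 + Q)
o(c, T) = 1/(-1 + c) (o(c, T) = 1/(c + (5 - 6)) = 1/(c - 1) = 1/(-1 + c))
U(-173) - o(83, 101) = -173 - 1/(-1 + 83) = -173 - 1/82 = -14187/82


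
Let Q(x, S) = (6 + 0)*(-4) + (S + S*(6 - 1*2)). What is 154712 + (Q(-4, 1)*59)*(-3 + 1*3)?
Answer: 154712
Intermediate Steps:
Q(x, S) = -24 + 5*S (Q(x, S) = 6*(-4) + (S + S*(6 - 2)) = -24 + (S + S*4) = -24 + (S + 4*S) = -24 + 5*S)
154712 + (Q(-4, 1)*59)*(-3 + 1*3) = 154712 + ((-24 + 5*1)*59)*(-3 + 1*3) = 154712 + ((-24 + 5)*59)*(-3 + 3) = 154712 - 19*59*0 = 154712 - 1121*0 = 154712 + 0 = 154712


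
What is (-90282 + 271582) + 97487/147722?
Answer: 26782096087/147722 ≈ 1.8130e+5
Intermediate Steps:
(-90282 + 271582) + 97487/147722 = 181300 + 97487*(1/147722) = 181300 + 97487/147722 = 26782096087/147722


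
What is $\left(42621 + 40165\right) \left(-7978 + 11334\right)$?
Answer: $277829816$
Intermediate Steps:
$\left(42621 + 40165\right) \left(-7978 + 11334\right) = 82786 \cdot 3356 = 277829816$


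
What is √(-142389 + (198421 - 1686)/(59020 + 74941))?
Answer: I*√2555222495928334/133961 ≈ 377.34*I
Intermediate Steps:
√(-142389 + (198421 - 1686)/(59020 + 74941)) = √(-142389 + 196735/133961) = √(-19074376094/133961) = I*√2555222495928334/133961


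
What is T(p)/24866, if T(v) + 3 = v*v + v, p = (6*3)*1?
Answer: 339/24866 ≈ 0.013633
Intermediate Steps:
p = 18 (p = 18*1 = 18)
T(v) = -3 + v + v² (T(v) = -3 + (v*v + v) = -3 + (v² + v) = -3 + (v + v²) = -3 + v + v²)
T(p)/24866 = (-3 + 18 + 18²)/24866 = (-3 + 18 + 324)*(1/24866) = 339*(1/24866) = 339/24866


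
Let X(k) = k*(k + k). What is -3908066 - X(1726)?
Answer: -9866218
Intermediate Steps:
X(k) = 2*k² (X(k) = k*(2*k) = 2*k²)
-3908066 - X(1726) = -3908066 - 2*1726² = -3908066 - 2*2979076 = -3908066 - 1*5958152 = -3908066 - 5958152 = -9866218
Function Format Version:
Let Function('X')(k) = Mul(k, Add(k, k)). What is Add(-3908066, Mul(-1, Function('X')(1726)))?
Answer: -9866218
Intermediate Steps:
Function('X')(k) = Mul(2, Pow(k, 2)) (Function('X')(k) = Mul(k, Mul(2, k)) = Mul(2, Pow(k, 2)))
Add(-3908066, Mul(-1, Function('X')(1726))) = Add(-3908066, Mul(-1, Mul(2, Pow(1726, 2)))) = Add(-3908066, Mul(-1, Mul(2, 2979076))) = Add(-3908066, Mul(-1, 5958152)) = Add(-3908066, -5958152) = -9866218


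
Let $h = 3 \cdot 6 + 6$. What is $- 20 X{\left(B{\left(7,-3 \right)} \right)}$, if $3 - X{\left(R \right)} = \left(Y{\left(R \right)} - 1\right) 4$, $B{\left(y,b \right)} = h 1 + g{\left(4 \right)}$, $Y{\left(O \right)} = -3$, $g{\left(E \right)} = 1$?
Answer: $-380$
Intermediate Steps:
$h = 24$ ($h = 18 + 6 = 24$)
$B{\left(y,b \right)} = 25$ ($B{\left(y,b \right)} = 24 \cdot 1 + 1 = 24 + 1 = 25$)
$X{\left(R \right)} = 19$ ($X{\left(R \right)} = 3 - \left(-3 - 1\right) 4 = 3 - \left(-4\right) 4 = 3 - -16 = 3 + 16 = 19$)
$- 20 X{\left(B{\left(7,-3 \right)} \right)} = \left(-20\right) 19 = -380$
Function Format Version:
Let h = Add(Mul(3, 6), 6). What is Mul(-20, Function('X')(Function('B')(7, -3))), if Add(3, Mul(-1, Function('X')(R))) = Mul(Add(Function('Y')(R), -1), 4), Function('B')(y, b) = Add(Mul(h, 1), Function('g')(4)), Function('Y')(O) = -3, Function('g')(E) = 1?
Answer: -380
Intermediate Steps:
h = 24 (h = Add(18, 6) = 24)
Function('B')(y, b) = 25 (Function('B')(y, b) = Add(Mul(24, 1), 1) = Add(24, 1) = 25)
Function('X')(R) = 19 (Function('X')(R) = Add(3, Mul(-1, Mul(Add(-3, -1), 4))) = Add(3, Mul(-1, Mul(-4, 4))) = Add(3, Mul(-1, -16)) = Add(3, 16) = 19)
Mul(-20, Function('X')(Function('B')(7, -3))) = Mul(-20, 19) = -380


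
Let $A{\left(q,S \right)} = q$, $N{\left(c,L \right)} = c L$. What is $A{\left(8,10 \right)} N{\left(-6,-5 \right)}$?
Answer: $240$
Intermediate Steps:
$N{\left(c,L \right)} = L c$
$A{\left(8,10 \right)} N{\left(-6,-5 \right)} = 8 \left(\left(-5\right) \left(-6\right)\right) = 8 \cdot 30 = 240$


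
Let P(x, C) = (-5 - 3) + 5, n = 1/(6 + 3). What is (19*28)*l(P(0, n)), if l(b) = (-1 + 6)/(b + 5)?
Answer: 1330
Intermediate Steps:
n = 1/9 ≈ 0.11111
P(x, C) = -3 (P(x, C) = -8 + 5 = -3)
l(b) = 5/(5 + b)
(19*28)*l(P(0, n)) = (19*28)*(5/(5 - 3)) = 532*(5/2) = 1330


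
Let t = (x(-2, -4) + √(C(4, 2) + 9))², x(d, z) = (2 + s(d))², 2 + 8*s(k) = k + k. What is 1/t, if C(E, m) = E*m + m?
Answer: 1405184/17969121 - 204800*√19/17969121 ≈ 0.028520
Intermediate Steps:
C(E, m) = m + E*m
s(k) = -¼ + k/4 (s(k) = -¼ + (k + k)/8 = -¼ + (2*k)/8 = -¼ + k/4)
x(d, z) = (7/4 + d/4)² (x(d, z) = (2 + (-¼ + d/4))² = (7/4 + d/4)²)
t = (25/16 + √19)² (t = ((7 - 2)²/16 + √(2*(1 + 4) + 9))² = ((1/16)*5² + √(2*5 + 9))² = ((1/16)*25 + √(10 + 9))² = (25/16 + √19)² ≈ 35.063)
1/t = 1/(5489/256 + 25*√19/8)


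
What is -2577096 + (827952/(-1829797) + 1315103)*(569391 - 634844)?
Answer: -157508896736915479/1829797 ≈ -8.6080e+10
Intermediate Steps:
-2577096 + (827952/(-1829797) + 1315103)*(569391 - 634844) = -2577096 + (827952*(-1/1829797) + 1315103)*(-65453) = -2577096 + (-827952/1829797 + 1315103)*(-65453) = -2577096 + (2406370696139/1829797)*(-65453) = -2577096 - 157504181174385967/1829797 = -157508896736915479/1829797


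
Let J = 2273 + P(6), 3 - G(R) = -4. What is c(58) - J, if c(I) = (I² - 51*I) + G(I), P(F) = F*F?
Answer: -1896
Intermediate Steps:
P(F) = F²
G(R) = 7 (G(R) = 3 - 1*(-4) = 3 + 4 = 7)
c(I) = 7 + I² - 51*I (c(I) = (I² - 51*I) + 7 = 7 + I² - 51*I)
J = 2309 (J = 2273 + 6² = 2273 + 36 = 2309)
c(58) - J = (7 + 58² - 51*58) - 1*2309 = (7 + 3364 - 2958) - 2309 = 413 - 2309 = -1896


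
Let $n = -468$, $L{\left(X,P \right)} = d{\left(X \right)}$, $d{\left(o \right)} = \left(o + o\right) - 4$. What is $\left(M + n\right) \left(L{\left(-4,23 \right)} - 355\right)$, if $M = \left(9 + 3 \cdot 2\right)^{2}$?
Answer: $89181$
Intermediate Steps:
$d{\left(o \right)} = -4 + 2 o$ ($d{\left(o \right)} = 2 o - 4 = -4 + 2 o$)
$L{\left(X,P \right)} = -4 + 2 X$
$M = 225$ ($M = \left(9 + 6\right)^{2} = 15^{2} = 225$)
$\left(M + n\right) \left(L{\left(-4,23 \right)} - 355\right) = \left(225 - 468\right) \left(\left(-4 + 2 \left(-4\right)\right) - 355\right) = - 243 \left(\left(-4 - 8\right) - 355\right) = - 243 \left(-12 - 355\right) = \left(-243\right) \left(-367\right) = 89181$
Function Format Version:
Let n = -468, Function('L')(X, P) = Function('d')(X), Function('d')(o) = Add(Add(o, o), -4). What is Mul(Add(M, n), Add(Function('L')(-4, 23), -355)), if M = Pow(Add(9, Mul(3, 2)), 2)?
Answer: 89181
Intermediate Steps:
Function('d')(o) = Add(-4, Mul(2, o)) (Function('d')(o) = Add(Mul(2, o), -4) = Add(-4, Mul(2, o)))
Function('L')(X, P) = Add(-4, Mul(2, X))
M = 225 (M = Pow(Add(9, 6), 2) = Pow(15, 2) = 225)
Mul(Add(M, n), Add(Function('L')(-4, 23), -355)) = Mul(Add(225, -468), Add(Add(-4, Mul(2, -4)), -355)) = Mul(-243, Add(Add(-4, -8), -355)) = Mul(-243, Add(-12, -355)) = Mul(-243, -367) = 89181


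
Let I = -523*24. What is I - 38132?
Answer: -50684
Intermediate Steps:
I = -12552
I - 38132 = -12552 - 38132 = -50684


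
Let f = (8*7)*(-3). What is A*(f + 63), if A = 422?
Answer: -44310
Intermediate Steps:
f = -168 (f = 56*(-3) = -168)
A*(f + 63) = 422*(-168 + 63) = 422*(-105) = -44310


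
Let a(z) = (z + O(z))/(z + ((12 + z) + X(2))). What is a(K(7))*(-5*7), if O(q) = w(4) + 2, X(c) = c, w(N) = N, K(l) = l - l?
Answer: -15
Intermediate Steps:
K(l) = 0
O(q) = 6 (O(q) = 4 + 2 = 6)
a(z) = (6 + z)/(14 + 2*z) (a(z) = (z + 6)/(z + ((12 + z) + 2)) = (6 + z)/(z + (14 + z)) = (6 + z)/(14 + 2*z))
a(K(7))*(-5*7) = ((6 + 0)/(2*(7 + 0)))*(-5*7) = ((1/2)*6/7)*(-35) = ((1/2)*(1/7)*6)*(-35) = (3/7)*(-35) = -15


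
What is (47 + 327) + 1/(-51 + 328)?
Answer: 103599/277 ≈ 374.00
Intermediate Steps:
(47 + 327) + 1/(-51 + 328) = 374 + 1/277 = 103599/277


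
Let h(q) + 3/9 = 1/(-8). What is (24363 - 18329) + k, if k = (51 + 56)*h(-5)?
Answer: 143639/24 ≈ 5985.0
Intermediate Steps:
h(q) = -11/24 (h(q) = -1/3 + 1/(-8) = -1/3 - 1/8 = -11/24)
k = -1177/24 (k = (51 + 56)*(-11/24) = 107*(-11/24) = -1177/24 ≈ -49.042)
(24363 - 18329) + k = (24363 - 18329) - 1177/24 = 6034 - 1177/24 = 143639/24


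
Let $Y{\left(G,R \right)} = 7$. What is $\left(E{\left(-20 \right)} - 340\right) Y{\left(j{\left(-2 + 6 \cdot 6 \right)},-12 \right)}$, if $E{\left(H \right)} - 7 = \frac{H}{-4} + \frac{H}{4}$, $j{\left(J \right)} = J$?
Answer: $-2331$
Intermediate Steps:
$E{\left(H \right)} = 7$ ($E{\left(H \right)} = 7 + \left(\frac{H}{-4} + \frac{H}{4}\right) = 7 + \left(H \left(- \frac{1}{4}\right) + H \frac{1}{4}\right) = 7 + \left(- \frac{H}{4} + \frac{H}{4}\right) = 7 + 0 = 7$)
$\left(E{\left(-20 \right)} - 340\right) Y{\left(j{\left(-2 + 6 \cdot 6 \right)},-12 \right)} = \left(7 - 340\right) 7 = \left(-333\right) 7 = -2331$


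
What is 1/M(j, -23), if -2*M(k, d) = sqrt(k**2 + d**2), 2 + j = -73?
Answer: -sqrt(6154)/3077 ≈ -0.025495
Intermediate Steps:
j = -75 (j = -2 - 73 = -75)
M(k, d) = -sqrt(d**2 + k**2)/2 (M(k, d) = -sqrt(k**2 + d**2)/2 = -sqrt(d**2 + k**2)/2)
1/M(j, -23) = 1/(-sqrt((-23)**2 + (-75)**2)/2) = 1/(-sqrt(529 + 5625)/2) = 1/(-sqrt(6154)/2) = -sqrt(6154)/3077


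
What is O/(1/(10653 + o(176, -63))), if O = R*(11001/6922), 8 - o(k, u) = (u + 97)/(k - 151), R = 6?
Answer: 8795002473/86525 ≈ 1.0165e+5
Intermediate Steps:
o(k, u) = 8 - (97 + u)/(-151 + k) (o(k, u) = 8 - (u + 97)/(k - 151) = 8 - (97 + u)/(-151 + k))
O = 33003/3461 (O = 6*(11001/6922) = 33003/3461 ≈ 9.5357)
O/(1/(10653 + o(176, -63))) = 33003/(3461*(1/(10653 + (-1305 - 1*(-63) + 8*176)/(-151 + 176)))) = 33003/(3461*(1/(10653 + (-1305 + 63 + 1408)/25))) = 33003/(3461*(1/(10653 + (1/25)*166))) = 33003/(3461*(1/(10653 + 166/25))) = 33003/(3461*(1/(266491/25))) = 33003/(3461*(25/266491)) = (33003/3461)*(266491/25) = 8795002473/86525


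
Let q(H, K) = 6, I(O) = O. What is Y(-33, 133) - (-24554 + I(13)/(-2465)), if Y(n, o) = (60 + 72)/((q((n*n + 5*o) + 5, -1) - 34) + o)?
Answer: 423701053/17255 ≈ 24555.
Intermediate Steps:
Y(n, o) = 132/(-28 + o) (Y(n, o) = (60 + 72)/((6 - 34) + o) = 132/(-28 + o))
Y(-33, 133) - (-24554 + I(13)/(-2465)) = 132/(-28 + 133) - (-24554 + 13/(-2465)) = 132/105 - (-24554 + 13*(-1/2465)) = 132*(1/105) - (-24554 - 13/2465) = 44/35 - 1*(-60525623/2465) = 44/35 + 60525623/2465 = 423701053/17255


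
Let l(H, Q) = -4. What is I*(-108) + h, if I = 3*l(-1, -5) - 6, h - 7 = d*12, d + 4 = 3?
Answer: 1939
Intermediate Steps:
d = -1 (d = -4 + 3 = -1)
h = -5 (h = 7 - 1*12 = 7 - 12 = -5)
I = -18 (I = 3*(-4) - 6 = -12 - 6 = -18)
I*(-108) + h = -18*(-108) - 5 = 1944 - 5 = 1939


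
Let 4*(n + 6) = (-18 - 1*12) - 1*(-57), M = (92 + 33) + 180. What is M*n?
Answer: 915/4 ≈ 228.75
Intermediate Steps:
M = 305 (M = 125 + 180 = 305)
n = ¾ (n = -6 + ((-18 - 1*12) - 1*(-57))/4 = -6 + ((-18 - 12) + 57)/4 = -6 + (-30 + 57)/4 = -6 + (¼)*27 = -6 + 27/4 = ¾ ≈ 0.75000)
M*n = 305*(¾) = 915/4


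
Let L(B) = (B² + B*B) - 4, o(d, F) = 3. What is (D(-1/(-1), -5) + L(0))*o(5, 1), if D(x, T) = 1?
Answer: -9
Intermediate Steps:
L(B) = -4 + 2*B² (L(B) = (B² + B²) - 4 = 2*B² - 4 = -4 + 2*B²)
(D(-1/(-1), -5) + L(0))*o(5, 1) = (1 + (-4 + 2*0²))*3 = (1 + (-4 + 2*0))*3 = (1 + (-4 + 0))*3 = (1 - 4)*3 = -3*3 = -9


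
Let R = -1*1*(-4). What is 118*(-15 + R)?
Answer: -1298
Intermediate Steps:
R = 4 (R = -1*(-4) = 4)
118*(-15 + R) = 118*(-15 + 4) = 118*(-11) = -1298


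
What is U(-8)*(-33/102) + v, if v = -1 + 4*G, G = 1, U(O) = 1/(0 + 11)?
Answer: 101/34 ≈ 2.9706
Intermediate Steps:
U(O) = 1/11
v = 3 (v = -1 + 4*1 = -1 + 4 = 3)
U(-8)*(-33/102) + v = (-33/102)/11 + 3 = (-33*1/102)/11 + 3 = (1/11)*(-11/34) + 3 = -1/34 + 3 = 101/34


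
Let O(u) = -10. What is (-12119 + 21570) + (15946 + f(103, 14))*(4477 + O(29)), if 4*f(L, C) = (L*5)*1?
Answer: 287261437/4 ≈ 7.1815e+7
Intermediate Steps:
f(L, C) = 5*L/4 (f(L, C) = ((L*5)*1)/4 = ((5*L)*1)/4 = (5*L)/4 = 5*L/4)
(-12119 + 21570) + (15946 + f(103, 14))*(4477 + O(29)) = (-12119 + 21570) + (15946 + (5/4)*103)*(4477 - 10) = 9451 + (15946 + 515/4)*4467 = 9451 + (64299/4)*4467 = 9451 + 287223633/4 = 287261437/4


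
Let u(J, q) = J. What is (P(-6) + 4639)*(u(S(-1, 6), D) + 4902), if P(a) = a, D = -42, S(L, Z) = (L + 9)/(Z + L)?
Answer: 113591894/5 ≈ 2.2718e+7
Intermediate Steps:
S(L, Z) = (9 + L)/(L + Z)
(P(-6) + 4639)*(u(S(-1, 6), D) + 4902) = (-6 + 4639)*((9 - 1)/(-1 + 6) + 4902) = 4633*(8/5 + 4902) = 4633*(24518/5) = 113591894/5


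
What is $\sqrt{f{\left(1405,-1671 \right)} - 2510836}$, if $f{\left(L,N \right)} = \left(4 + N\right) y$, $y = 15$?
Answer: $i \sqrt{2535841} \approx 1592.4 i$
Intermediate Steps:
$f{\left(L,N \right)} = 60 + 15 N$ ($f{\left(L,N \right)} = \left(4 + N\right) 15 = 60 + 15 N$)
$\sqrt{f{\left(1405,-1671 \right)} - 2510836} = \sqrt{\left(60 + 15 \left(-1671\right)\right) - 2510836} = \sqrt{\left(60 - 25065\right) - 2510836} = \sqrt{-25005 - 2510836} = \sqrt{-2535841} = i \sqrt{2535841}$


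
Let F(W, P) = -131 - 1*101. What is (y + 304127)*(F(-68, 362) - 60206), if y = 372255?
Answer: -40879175316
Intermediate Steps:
F(W, P) = -232 (F(W, P) = -131 - 101 = -232)
(y + 304127)*(F(-68, 362) - 60206) = (372255 + 304127)*(-232 - 60206) = 676382*(-60438) = -40879175316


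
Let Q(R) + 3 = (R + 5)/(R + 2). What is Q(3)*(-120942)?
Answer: 846594/5 ≈ 1.6932e+5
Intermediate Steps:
Q(R) = -3 + (5 + R)/(2 + R) (Q(R) = -3 + (R + 5)/(R + 2) = -3 + (5 + R)/(2 + R))
Q(3)*(-120942) = ((-1 - 2*3)/(2 + 3))*(-120942) = ((-1 - 6)/5)*(-120942) = ((⅕)*(-7))*(-120942) = -7/5*(-120942) = 846594/5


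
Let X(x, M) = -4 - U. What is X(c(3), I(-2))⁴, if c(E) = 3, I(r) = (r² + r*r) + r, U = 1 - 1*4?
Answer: 1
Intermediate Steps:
U = -3 (U = 1 - 4 = -3)
I(r) = r + 2*r² (I(r) = (r² + r²) + r = 2*r² + r = r + 2*r²)
X(x, M) = -1 (X(x, M) = -4 - 1*(-3) = -4 + 3 = -1)
X(c(3), I(-2))⁴ = (-1)⁴ = 1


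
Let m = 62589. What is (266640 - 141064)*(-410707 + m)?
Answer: -43715265968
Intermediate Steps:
(266640 - 141064)*(-410707 + m) = (266640 - 141064)*(-410707 + 62589) = 125576*(-348118) = -43715265968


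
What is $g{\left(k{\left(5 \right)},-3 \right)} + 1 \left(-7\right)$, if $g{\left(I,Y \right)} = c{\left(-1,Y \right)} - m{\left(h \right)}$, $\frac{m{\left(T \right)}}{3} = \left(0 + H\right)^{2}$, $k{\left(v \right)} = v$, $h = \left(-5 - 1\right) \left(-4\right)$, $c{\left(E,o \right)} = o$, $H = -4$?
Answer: $-58$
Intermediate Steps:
$h = 24$ ($h = \left(-6\right) \left(-4\right) = 24$)
$m{\left(T \right)} = 48$ ($m{\left(T \right)} = 3 \left(0 - 4\right)^{2} = 3 \left(-4\right)^{2} = 3 \cdot 16 = 48$)
$g{\left(I,Y \right)} = -48 + Y$ ($g{\left(I,Y \right)} = Y - 48 = -48 + Y$)
$g{\left(k{\left(5 \right)},-3 \right)} + 1 \left(-7\right) = \left(-48 - 3\right) + 1 \left(-7\right) = -51 - 7 = -58$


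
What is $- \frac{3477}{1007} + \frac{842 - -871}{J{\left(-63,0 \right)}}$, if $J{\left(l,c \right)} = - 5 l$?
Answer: $\frac{11048}{5565} \approx 1.9853$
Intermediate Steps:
$- \frac{3477}{1007} + \frac{842 - -871}{J{\left(-63,0 \right)}} = - \frac{3477}{1007} + \frac{842 - -871}{\left(-5\right) \left(-63\right)} = \left(-3477\right) \frac{1}{1007} + \frac{842 + 871}{315} = - \frac{183}{53} + 1713 \cdot \frac{1}{315} = - \frac{183}{53} + \frac{571}{105} = \frac{11048}{5565}$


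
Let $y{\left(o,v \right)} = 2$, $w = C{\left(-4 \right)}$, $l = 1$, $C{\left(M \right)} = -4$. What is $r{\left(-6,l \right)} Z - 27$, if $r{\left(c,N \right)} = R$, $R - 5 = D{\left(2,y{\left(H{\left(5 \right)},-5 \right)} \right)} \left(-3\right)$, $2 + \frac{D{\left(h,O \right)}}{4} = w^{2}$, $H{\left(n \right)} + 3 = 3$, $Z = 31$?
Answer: $-5080$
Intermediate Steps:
$H{\left(n \right)} = 0$ ($H{\left(n \right)} = -3 + 3 = 0$)
$w = -4$
$D{\left(h,O \right)} = 56$ ($D{\left(h,O \right)} = -8 + 4 \left(-4\right)^{2} = -8 + 4 \cdot 16 = -8 + 64 = 56$)
$R = -163$ ($R = 5 + 56 \left(-3\right) = 5 - 168 = -163$)
$r{\left(c,N \right)} = -163$
$r{\left(-6,l \right)} Z - 27 = \left(-163\right) 31 - 27 = -5053 - 27 = -5080$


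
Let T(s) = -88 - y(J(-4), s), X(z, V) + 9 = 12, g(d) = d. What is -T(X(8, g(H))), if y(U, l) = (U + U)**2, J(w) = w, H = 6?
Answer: 152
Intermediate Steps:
X(z, V) = 3 (X(z, V) = -9 + 12 = 3)
y(U, l) = 4*U**2 (y(U, l) = (2*U)**2 = 4*U**2)
T(s) = -152 (T(s) = -88 - 4*(-4)**2 = -88 - 4*16 = -88 - 1*64 = -88 - 64 = -152)
-T(X(8, g(H))) = -1*(-152) = 152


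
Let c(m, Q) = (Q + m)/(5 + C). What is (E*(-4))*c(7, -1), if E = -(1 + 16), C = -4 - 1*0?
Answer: 408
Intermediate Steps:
C = -4 (C = -4 + 0 = -4)
c(m, Q) = Q + m (c(m, Q) = (Q + m)/(5 - 4) = (Q + m)/1 = (Q + m)*1 = Q + m)
E = -17 (E = -1*17 = -17)
(E*(-4))*c(7, -1) = (-17*(-4))*(-1 + 7) = 68*6 = 408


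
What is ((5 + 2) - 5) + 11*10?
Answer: 112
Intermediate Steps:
((5 + 2) - 5) + 11*10 = (7 - 5) + 110 = 2 + 110 = 112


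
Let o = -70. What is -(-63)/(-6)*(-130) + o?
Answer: 1295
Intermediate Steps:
-(-63)/(-6)*(-130) + o = -(-63)/(-6)*(-130) - 70 = -(-63)*(-1)/6*(-130) - 70 = -9*7/6*(-130) - 70 = -21/2*(-130) - 70 = 1365 - 70 = 1295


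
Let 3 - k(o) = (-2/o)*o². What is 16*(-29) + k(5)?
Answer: -451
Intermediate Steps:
k(o) = 3 + 2*o (k(o) = 3 - (-2/o)*o² = 3 - (-2)*o = 3 + 2*o)
16*(-29) + k(5) = 16*(-29) + (3 + 2*5) = -464 + (3 + 10) = -464 + 13 = -451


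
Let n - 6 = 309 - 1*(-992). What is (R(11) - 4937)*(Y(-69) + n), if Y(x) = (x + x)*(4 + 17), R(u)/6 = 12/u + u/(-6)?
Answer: 86480396/11 ≈ 7.8619e+6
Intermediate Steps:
R(u) = -u + 72/u (R(u) = 6*(12/u + u/(-6)) = 6*(12/u + u*(-⅙)) = 6*(12/u - u/6) = -u + 72/u)
Y(x) = 42*x (Y(x) = (2*x)*21 = 42*x)
n = 1307 (n = 6 + (309 - 1*(-992)) = 6 + (309 + 992) = 6 + 1301 = 1307)
(R(11) - 4937)*(Y(-69) + n) = ((-1*11 + 72/11) - 4937)*(42*(-69) + 1307) = ((-11 + 72*(1/11)) - 4937)*(-2898 + 1307) = ((-11 + 72/11) - 4937)*(-1591) = (-49/11 - 4937)*(-1591) = -54356/11*(-1591) = 86480396/11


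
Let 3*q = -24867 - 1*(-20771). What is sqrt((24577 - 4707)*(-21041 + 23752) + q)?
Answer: sqrt(484795842)/3 ≈ 7339.4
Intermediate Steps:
q = -4096/3 (q = (-24867 - 1*(-20771))/3 = (-24867 + 20771)/3 = (1/3)*(-4096) = -4096/3 ≈ -1365.3)
sqrt((24577 - 4707)*(-21041 + 23752) + q) = sqrt((24577 - 4707)*(-21041 + 23752) - 4096/3) = sqrt(19870*2711 - 4096/3) = sqrt(53867570 - 4096/3) = sqrt(161598614/3) = sqrt(484795842)/3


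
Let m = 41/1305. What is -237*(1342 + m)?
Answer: -138356729/435 ≈ -3.1806e+5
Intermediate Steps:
m = 41/1305 (m = 41*(1/1305) = 41/1305 ≈ 0.031418)
-237*(1342 + m) = -237*(1342 + 41/1305) = -237*1751351/1305 = -138356729/435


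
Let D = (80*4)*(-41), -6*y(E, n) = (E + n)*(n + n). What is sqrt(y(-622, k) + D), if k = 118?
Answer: 4*sqrt(419) ≈ 81.878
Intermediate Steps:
y(E, n) = -n*(E + n)/3 (y(E, n) = -(E + n)*(n + n)/6 = -(E + n)*2*n/6 = -n*(E + n)/3)
D = -13120 (D = 320*(-41) = -13120)
sqrt(y(-622, k) + D) = sqrt(-1/3*118*(-622 + 118) - 13120) = sqrt(-1/3*118*(-504) - 13120) = sqrt(19824 - 13120) = sqrt(6704) = 4*sqrt(419)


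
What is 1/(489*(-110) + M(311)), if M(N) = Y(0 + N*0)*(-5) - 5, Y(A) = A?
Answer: -1/53795 ≈ -1.8589e-5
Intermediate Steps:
M(N) = -5 (M(N) = (0 + N*0)*(-5) - 5 = (0 + 0)*(-5) - 5 = 0*(-5) - 5 = 0 - 5 = -5)
1/(489*(-110) + M(311)) = 1/(489*(-110) - 5) = 1/(-53790 - 5) = 1/(-53795) = -1/53795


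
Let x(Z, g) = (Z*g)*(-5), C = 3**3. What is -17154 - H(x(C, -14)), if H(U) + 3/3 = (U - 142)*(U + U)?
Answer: -6624593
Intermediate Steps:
C = 27
x(Z, g) = -5*Z*g
H(U) = -1 + 2*U*(-142 + U) (H(U) = -1 + (U - 142)*(U + U) = -1 + (-142 + U)*(2*U) = -1 + 2*U*(-142 + U))
-17154 - H(x(C, -14)) = -17154 - (-1 - (-1420)*27*(-14) + 2*(-5*27*(-14))**2) = -17154 - (-1 - 284*1890 + 2*1890**2) = -17154 - (-1 - 536760 + 2*3572100) = -17154 - (-1 - 536760 + 7144200) = -17154 - 1*6607439 = -17154 - 6607439 = -6624593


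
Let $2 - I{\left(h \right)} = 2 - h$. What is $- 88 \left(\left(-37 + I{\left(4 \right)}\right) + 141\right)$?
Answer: $-9504$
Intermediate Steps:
$I{\left(h \right)} = h$ ($I{\left(h \right)} = 2 - \left(2 - h\right) = 2 + \left(-2 + h\right) = h$)
$- 88 \left(\left(-37 + I{\left(4 \right)}\right) + 141\right) = - 88 \left(\left(-37 + 4\right) + 141\right) = - 88 \left(-33 + 141\right) = \left(-88\right) 108 = -9504$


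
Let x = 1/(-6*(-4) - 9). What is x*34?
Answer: 34/15 ≈ 2.2667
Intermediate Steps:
x = 1/15 (x = 1/(24 - 9) = 1/15 ≈ 0.066667)
x*34 = (1/15)*34 = 34/15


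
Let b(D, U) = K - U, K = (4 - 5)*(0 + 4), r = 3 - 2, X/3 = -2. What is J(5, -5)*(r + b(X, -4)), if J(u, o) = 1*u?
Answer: 5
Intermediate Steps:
J(u, o) = u
X = -6 (X = 3*(-2) = -6)
r = 1
K = -4 (K = -1*4 = -4)
b(D, U) = -4 - U
J(5, -5)*(r + b(X, -4)) = 5*(1 + (-4 - 1*(-4))) = 5*(1 + (-4 + 4)) = 5*(1 + 0) = 5*1 = 5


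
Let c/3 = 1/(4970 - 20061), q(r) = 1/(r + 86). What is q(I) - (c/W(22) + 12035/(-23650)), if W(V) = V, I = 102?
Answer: 3450210323/6709760420 ≈ 0.51421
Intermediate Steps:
q(r) = 1/(86 + r)
c = -3/15091 (c = 3/(4970 - 20061) = 3/(-15091) = 3*(-1/15091) = -3/15091 ≈ -0.00019879)
q(I) - (c/W(22) + 12035/(-23650)) = 1/(86 + 102) - (-3/15091/22 + 12035/(-23650)) = 1/188 - (-3/15091*1/22 + 12035*(-1/23650)) = 1/188 - (-3/332002 - 2407/4730) = 1/188 - 1*(-18162341/35690215) = 1/188 + 18162341/35690215 = 3450210323/6709760420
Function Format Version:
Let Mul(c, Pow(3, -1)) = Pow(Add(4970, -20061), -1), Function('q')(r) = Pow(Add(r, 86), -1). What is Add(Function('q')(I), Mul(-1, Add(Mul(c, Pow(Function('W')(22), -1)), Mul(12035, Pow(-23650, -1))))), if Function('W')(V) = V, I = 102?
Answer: Rational(3450210323, 6709760420) ≈ 0.51421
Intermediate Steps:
Function('q')(r) = Pow(Add(86, r), -1)
c = Rational(-3, 15091) (c = Mul(3, Pow(Add(4970, -20061), -1)) = Mul(3, Pow(-15091, -1)) = Mul(3, Rational(-1, 15091)) = Rational(-3, 15091) ≈ -0.00019879)
Add(Function('q')(I), Mul(-1, Add(Mul(c, Pow(Function('W')(22), -1)), Mul(12035, Pow(-23650, -1))))) = Add(Pow(Add(86, 102), -1), Mul(-1, Add(Mul(Rational(-3, 15091), Pow(22, -1)), Mul(12035, Pow(-23650, -1))))) = Add(Pow(188, -1), Mul(-1, Add(Mul(Rational(-3, 15091), Rational(1, 22)), Mul(12035, Rational(-1, 23650))))) = Add(Rational(1, 188), Mul(-1, Add(Rational(-3, 332002), Rational(-2407, 4730)))) = Add(Rational(1, 188), Mul(-1, Rational(-18162341, 35690215))) = Add(Rational(1, 188), Rational(18162341, 35690215)) = Rational(3450210323, 6709760420)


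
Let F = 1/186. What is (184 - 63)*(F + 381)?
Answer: 8574907/186 ≈ 46102.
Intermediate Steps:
F = 1/186 ≈ 0.0053763
(184 - 63)*(F + 381) = (184 - 63)*(1/186 + 381) = 121*(70867/186) = 8574907/186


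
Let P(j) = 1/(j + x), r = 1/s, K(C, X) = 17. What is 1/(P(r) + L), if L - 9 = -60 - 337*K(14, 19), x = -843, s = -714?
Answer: -601903/3479000054 ≈ -0.00017301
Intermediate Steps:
r = -1/714 (r = 1/(-714) = -1/714 ≈ -0.0014006)
P(j) = 1/(-843 + j) (P(j) = 1/(j - 843) = 1/(-843 + j))
L = -5780 (L = 9 + (-60 - 337*17) = 9 + (-60 - 5729) = 9 - 5789 = -5780)
1/(P(r) + L) = 1/(1/(-843 - 1/714) - 5780) = 1/(1/(-601903/714) - 5780) = 1/(-714/601903 - 5780) = 1/(-3479000054/601903) = -601903/3479000054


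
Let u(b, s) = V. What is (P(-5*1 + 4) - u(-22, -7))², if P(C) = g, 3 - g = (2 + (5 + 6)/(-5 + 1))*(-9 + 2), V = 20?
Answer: 7921/16 ≈ 495.06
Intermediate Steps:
g = -9/4 (g = 3 - (2 + (5 + 6)/(-5 + 1))*(-9 + 2) = 3 - (2 + 11/(-4))*(-7) = 3 - (2 + 11*(-¼))*(-7) = 3 - (2 - 11/4)*(-7) = 3 - (-3)*(-7)/4 = 3 - 1*21/4 = 3 - 21/4 = -9/4 ≈ -2.2500)
u(b, s) = 20
P(C) = -9/4
(P(-5*1 + 4) - u(-22, -7))² = (-9/4 - 1*20)² = (-9/4 - 20)² = (-89/4)² = 7921/16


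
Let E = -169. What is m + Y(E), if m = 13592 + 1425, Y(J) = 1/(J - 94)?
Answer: 3949470/263 ≈ 15017.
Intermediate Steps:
Y(J) = 1/(-94 + J)
m = 15017
m + Y(E) = 15017 + 1/(-94 - 169) = 15017 + 1/(-263) = 15017 - 1/263 = 3949470/263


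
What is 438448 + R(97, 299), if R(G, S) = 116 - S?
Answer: 438265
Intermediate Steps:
438448 + R(97, 299) = 438448 + (116 - 1*299) = 438448 + (116 - 299) = 438448 - 183 = 438265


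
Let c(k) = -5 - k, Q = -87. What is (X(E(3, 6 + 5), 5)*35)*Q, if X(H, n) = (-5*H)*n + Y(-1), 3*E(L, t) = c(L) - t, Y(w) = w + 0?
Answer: -479080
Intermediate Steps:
Y(w) = w
E(L, t) = -5/3 - L/3 - t/3 (E(L, t) = ((-5 - L) - t)/3 = (-5 - L - t)/3 = -5/3 - L/3 - t/3)
X(H, n) = -1 - 5*H*n (X(H, n) = (-5*H)*n - 1 = -5*H*n - 1 = -1 - 5*H*n)
(X(E(3, 6 + 5), 5)*35)*Q = ((-1 - 5*(-5/3 - ⅓*3 - (6 + 5)/3)*5)*35)*(-87) = ((-1 - 5*(-5/3 - 1 - ⅓*11)*5)*35)*(-87) = ((-1 - 5*(-5/3 - 1 - 11/3)*5)*35)*(-87) = ((-1 - 5*(-19/3)*5)*35)*(-87) = ((-1 + 475/3)*35)*(-87) = ((472/3)*35)*(-87) = (16520/3)*(-87) = -479080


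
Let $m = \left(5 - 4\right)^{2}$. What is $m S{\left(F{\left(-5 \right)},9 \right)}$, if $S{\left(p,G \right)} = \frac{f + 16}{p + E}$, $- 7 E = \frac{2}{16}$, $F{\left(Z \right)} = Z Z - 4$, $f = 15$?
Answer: $\frac{1736}{1175} \approx 1.4774$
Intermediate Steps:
$F{\left(Z \right)} = -4 + Z^{2}$ ($F{\left(Z \right)} = Z^{2} - 4 = -4 + Z^{2}$)
$E = - \frac{1}{56}$ ($E = - \frac{2 \cdot \frac{1}{16}}{7} = \left(- \frac{1}{7}\right) \frac{1}{8} = - \frac{1}{56} \approx -0.017857$)
$S{\left(p,G \right)} = \frac{31}{- \frac{1}{56} + p}$ ($S{\left(p,G \right)} = \frac{15 + 16}{p - \frac{1}{56}} = \frac{31}{- \frac{1}{56} + p}$)
$m = 1$ ($m = 1^{2} = 1$)
$m S{\left(F{\left(-5 \right)},9 \right)} = 1 \frac{1736}{-1 + 56 \left(-4 + \left(-5\right)^{2}\right)} = 1 \frac{1736}{-1 + 56 \left(-4 + 25\right)} = 1 \frac{1736}{-1 + 56 \cdot 21} = 1 \frac{1736}{-1 + 1176} = 1 \cdot \frac{1736}{1175} = \frac{1736}{1175}$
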